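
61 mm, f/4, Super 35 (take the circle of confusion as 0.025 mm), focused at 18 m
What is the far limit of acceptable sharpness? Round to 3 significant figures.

Hyperfocal distance H = f²/(N·c) + f = 61²/(4 × 0.025) + 61 = 3721/0.1 + 61 ≈ 37271.0 mm ≈ 37.27 m.
Far limit Df = s·(H − f)/(H − s) = 18000 × (37271.0 − 61) / (37271.0 − 18000) = 18000 × 37210.0 / 19271.0 ≈ 34756 mm ≈ 34.8 m.

34.8 m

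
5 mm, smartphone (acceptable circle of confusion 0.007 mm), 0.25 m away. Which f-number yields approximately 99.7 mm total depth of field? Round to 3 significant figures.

f/2.80

Write h = H − f = f²/(N·c). The thin-lens limits are Dn = s·h/(h + (s−f)) and Df = s·h/(h − (s−f)), so DoF = Df − Dn = 2·s·(s−f)·h / (h² − (s−f)²).
That is a quadratic in h: DoF·h² − 2·s·(s−f)·h − DoF·(s−f)² = 0 ⇒ h = (s−f)·(s + √(s² + DoF²)) / DoF = 245 × (250 + √(250² + 99.7²)) / 99.7 = 245 × (250 + 269.147) / 99.7 ≈ 1275.7 mm.
Then N = f²/(c·h) = 5² / (0.007 × 1275.7) = 25 / 8.9302 ≈ 2.80.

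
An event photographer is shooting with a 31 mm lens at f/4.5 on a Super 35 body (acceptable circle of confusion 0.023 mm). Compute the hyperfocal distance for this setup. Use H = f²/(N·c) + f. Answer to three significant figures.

Hyperfocal distance H = f²/(N·c) + f = 31²/(4.5 × 0.023) + 31 = 961/0.1035 + 31 ≈ 9316.0 mm ≈ 9.32 m.

9.32 m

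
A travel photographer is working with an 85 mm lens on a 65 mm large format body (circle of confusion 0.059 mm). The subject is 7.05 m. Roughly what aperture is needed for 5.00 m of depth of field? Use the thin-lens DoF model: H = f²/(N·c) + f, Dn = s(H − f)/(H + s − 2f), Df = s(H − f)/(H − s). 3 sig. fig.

f/5.60

Write h = H − f = f²/(N·c). The thin-lens limits are Dn = s·h/(h + (s−f)) and Df = s·h/(h − (s−f)), so DoF = Df − Dn = 2·s·(s−f)·h / (h² − (s−f)²).
That is a quadratic in h: DoF·h² − 2·s·(s−f)·h − DoF·(s−f)² = 0 ⇒ h = (s−f)·(s + √(s² + DoF²)) / DoF = 6965 × (7050 + √(7050² + 5000²)) / 5000 = 6965 × (7050 + 8643.06) / 5000 ≈ 21860 mm.
Then N = f²/(c·h) = 85² / (0.059 × 21860) = 7225 / 1289.8 ≈ 5.60.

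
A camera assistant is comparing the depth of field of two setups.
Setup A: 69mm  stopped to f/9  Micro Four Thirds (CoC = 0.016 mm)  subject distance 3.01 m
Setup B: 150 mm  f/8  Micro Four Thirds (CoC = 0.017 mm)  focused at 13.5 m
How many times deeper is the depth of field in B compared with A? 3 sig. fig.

4.06

Setup A: H = 69²/(9×0.016) + 69 ≈ 33131.5 mm; DoF = Df − Dn = 3303.89 − 2764.12 ≈ 539.77 mm.
Setup B: H = 150²/(8×0.017) + 150 ≈ 165591.2 mm; DoF = Df − Dn = 14685.0 − 12492.0 ≈ 2193.0 mm.
Ratio = 2193.0 / 539.77 ≈ 4.06.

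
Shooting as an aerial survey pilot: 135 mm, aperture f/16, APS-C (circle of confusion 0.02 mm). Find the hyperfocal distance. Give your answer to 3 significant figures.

Hyperfocal distance H = f²/(N·c) + f = 135²/(16 × 0.02) + 135 = 18225/0.32 + 135 ≈ 57088.1 mm ≈ 57.1 m.

57.1 m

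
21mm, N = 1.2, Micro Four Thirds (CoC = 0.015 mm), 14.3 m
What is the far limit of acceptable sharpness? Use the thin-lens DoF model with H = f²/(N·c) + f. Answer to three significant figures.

34.3 m

Hyperfocal distance H = f²/(N·c) + f = 21²/(1.2 × 0.015) + 21 = 441/0.018 + 21 ≈ 24521.0 mm ≈ 24.52 m.
Far limit Df = s·(H − f)/(H − s) = 14300 × (24521.0 − 21) / (24521.0 − 14300) = 14300 × 24500.0 / 10221.0 ≈ 34277 mm ≈ 34.3 m.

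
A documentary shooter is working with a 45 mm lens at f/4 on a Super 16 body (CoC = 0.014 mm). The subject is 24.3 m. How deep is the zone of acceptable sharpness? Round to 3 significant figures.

Hyperfocal distance H = f²/(N·c) + f = 45²/(4 × 0.014) + 45 = 2025/0.056 + 45 ≈ 36205.7 mm ≈ 36.21 m.
Near limit Dn = s·(H − f)/(H + s − 2f) = 24300 × (36205.7 − 45) / (36205.7 + 24300 − 2 × 45) = 24300 × 36160.7 / 60415.7 ≈ 14544 mm.
Far limit Df = s·(H − f)/(H − s) = 24300 × (36205.7 − 45) / (36205.7 − 24300) = 24300 × 36160.7 / 11905.7 ≈ 73805 mm.
Depth of field = Df − Dn = 73805 − 14544 ≈ 59261 mm ≈ 59.3 m.

59.3 m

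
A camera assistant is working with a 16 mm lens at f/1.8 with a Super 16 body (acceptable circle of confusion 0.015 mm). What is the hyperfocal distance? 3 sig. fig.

Hyperfocal distance H = f²/(N·c) + f = 16²/(1.8 × 0.015) + 16 = 256/0.027 + 16 ≈ 9497.5 mm ≈ 9.50 m.

9.50 m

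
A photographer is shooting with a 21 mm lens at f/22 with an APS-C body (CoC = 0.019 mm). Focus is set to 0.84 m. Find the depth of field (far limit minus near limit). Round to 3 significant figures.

Hyperfocal distance H = f²/(N·c) + f = 21²/(22 × 0.019) + 21 = 441/0.418 + 21 ≈ 1076.0 mm ≈ 1.076 m.
Near limit Dn = s·(H − f)/(H + s − 2f) = 840 × (1076.0 − 21) / (1076.0 + 840 − 2 × 21) = 840 × 1055.0 / 1874.0 ≈ 472.9 mm.
Far limit Df = s·(H − f)/(H − s) = 840 × (1076.0 − 21) / (1076.0 − 840) = 840 × 1055.0 / 236.0 ≈ 3754.8 mm.
Depth of field = Df − Dn = 3754.8 − 472.9 ≈ 3281.9 mm ≈ 3.28 m.

3.28 m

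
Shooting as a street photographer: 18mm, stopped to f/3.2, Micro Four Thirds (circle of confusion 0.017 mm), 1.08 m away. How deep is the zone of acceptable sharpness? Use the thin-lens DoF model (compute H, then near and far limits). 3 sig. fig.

398 mm

Hyperfocal distance H = f²/(N·c) + f = 18²/(3.2 × 0.017) + 18 = 324/0.0544 + 18 ≈ 5973.9 mm ≈ 5.974 m.
Near limit Dn = s·(H − f)/(H + s − 2f) = 1080 × (5973.9 − 18) / (5973.9 + 1080 − 2 × 18) = 1080 × 5955.9 / 7017.9 ≈ 916.57 mm.
Far limit Df = s·(H − f)/(H − s) = 1080 × (5973.9 − 18) / (5973.9 − 1080) = 1080 × 5955.9 / 4893.9 ≈ 1314.37 mm.
Depth of field = Df − Dn = 1314.37 − 916.57 ≈ 397.80 mm.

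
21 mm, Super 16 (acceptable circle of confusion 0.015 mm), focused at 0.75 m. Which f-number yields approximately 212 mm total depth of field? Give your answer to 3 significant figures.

f/5.59

Write h = H − f = f²/(N·c). The thin-lens limits are Dn = s·h/(h + (s−f)) and Df = s·h/(h − (s−f)), so DoF = Df − Dn = 2·s·(s−f)·h / (h² − (s−f)²).
That is a quadratic in h: DoF·h² − 2·s·(s−f)·h − DoF·(s−f)² = 0 ⇒ h = (s−f)·(s + √(s² + DoF²)) / DoF = 729 × (750 + √(750² + 212²)) / 212 = 729 × (750 + 779.387) / 212 ≈ 5259.1 mm.
Then N = f²/(c·h) = 21² / (0.015 × 5259.1) = 441 / 78.886 ≈ 5.59.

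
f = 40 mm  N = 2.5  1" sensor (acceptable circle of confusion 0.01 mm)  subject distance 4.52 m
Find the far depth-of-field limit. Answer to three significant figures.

Hyperfocal distance H = f²/(N·c) + f = 40²/(2.5 × 0.01) + 40 = 1600/0.025 + 40 ≈ 64040.0 mm ≈ 64.04 m.
Far limit Df = s·(H − f)/(H − s) = 4520 × (64040.0 − 40) / (64040.0 − 4520) = 4520 × 64000.0 / 59520.0 ≈ 4860.2 mm ≈ 4.86 m.

4.86 m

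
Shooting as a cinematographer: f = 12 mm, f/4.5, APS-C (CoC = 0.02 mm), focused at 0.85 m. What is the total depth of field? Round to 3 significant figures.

1.23 m

Hyperfocal distance H = f²/(N·c) + f = 12²/(4.5 × 0.02) + 12 = 144/0.09 + 12 ≈ 1612.0 mm ≈ 1.612 m.
Near limit Dn = s·(H − f)/(H + s − 2f) = 850 × (1612.0 − 12) / (1612.0 + 850 − 2 × 12) = 850 × 1600.0 / 2438.0 ≈ 557.8 mm.
Far limit Df = s·(H − f)/(H − s) = 850 × (1612.0 − 12) / (1612.0 − 850) = 850 × 1600.0 / 762.0 ≈ 1784.8 mm.
Depth of field = Df − Dn = 1784.8 − 557.8 ≈ 1227.0 mm ≈ 1.23 m.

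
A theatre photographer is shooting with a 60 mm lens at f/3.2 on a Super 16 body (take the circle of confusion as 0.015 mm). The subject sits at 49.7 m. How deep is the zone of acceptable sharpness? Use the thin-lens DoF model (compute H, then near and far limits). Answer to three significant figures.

Hyperfocal distance H = f²/(N·c) + f = 60²/(3.2 × 0.015) + 60 = 3600/0.048 + 60 ≈ 75060.0 mm ≈ 75.06 m.
Near limit Dn = s·(H − f)/(H + s − 2f) = 49700 × (75060.0 − 60) / (75060.0 + 49700 − 2 × 60) = 49700 × 75000.0 / 124640.0 ≈ 29906 mm.
Far limit Df = s·(H − f)/(H − s) = 49700 × (75060.0 − 60) / (75060.0 − 49700) = 49700 × 75000.0 / 25360.0 ≈ 146983 mm.
Depth of field = Df − Dn = 146983 − 29906 ≈ 117077 mm ≈ 117 m.

117 m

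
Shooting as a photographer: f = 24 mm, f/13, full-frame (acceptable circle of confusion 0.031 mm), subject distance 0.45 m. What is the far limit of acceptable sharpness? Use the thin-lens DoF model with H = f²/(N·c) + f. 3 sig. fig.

0.641 m

Hyperfocal distance H = f²/(N·c) + f = 24²/(13 × 0.031) + 24 = 576/0.403 + 24 ≈ 1453.3 mm ≈ 1.453 m.
Far limit Df = s·(H − f)/(H − s) = 450 × (1453.3 − 24) / (1453.3 − 450) = 450 × 1429.3 / 1003.3 ≈ 641.07 mm ≈ 0.641 m.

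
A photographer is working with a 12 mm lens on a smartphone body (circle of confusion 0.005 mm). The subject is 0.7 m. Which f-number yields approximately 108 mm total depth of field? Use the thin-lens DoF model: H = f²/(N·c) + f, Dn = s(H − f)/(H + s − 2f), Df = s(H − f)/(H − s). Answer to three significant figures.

f/3.21

Write h = H − f = f²/(N·c). The thin-lens limits are Dn = s·h/(h + (s−f)) and Df = s·h/(h − (s−f)), so DoF = Df − Dn = 2·s·(s−f)·h / (h² − (s−f)²).
That is a quadratic in h: DoF·h² − 2·s·(s−f)·h − DoF·(s−f)² = 0 ⇒ h = (s−f)·(s + √(s² + DoF²)) / DoF = 688 × (700 + √(700² + 108²)) / 108 = 688 × (700 + 708.282) / 108 ≈ 8971.3 mm.
Then N = f²/(c·h) = 12² / (0.005 × 8971.3) = 144 / 44.856 ≈ 3.21.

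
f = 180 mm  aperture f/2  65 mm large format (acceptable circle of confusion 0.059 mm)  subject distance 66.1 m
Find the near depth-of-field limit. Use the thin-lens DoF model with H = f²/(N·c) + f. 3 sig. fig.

Hyperfocal distance H = f²/(N·c) + f = 180²/(2 × 0.059) + 180 = 32400/0.118 + 180 ≈ 274756.3 mm ≈ 274.8 m.
Near limit Dn = s·(H − f)/(H + s − 2f) = 66100 × (274756.3 − 180) / (274756.3 + 66100 − 2 × 180) = 66100 × 274576.3 / 340496.3 ≈ 53303 mm ≈ 53.3 m.

53.3 m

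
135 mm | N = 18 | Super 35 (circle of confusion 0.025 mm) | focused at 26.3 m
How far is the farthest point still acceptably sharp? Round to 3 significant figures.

74.3 m

Hyperfocal distance H = f²/(N·c) + f = 135²/(18 × 0.025) + 135 = 18225/0.45 + 135 ≈ 40635.0 mm ≈ 40.63 m.
Far limit Df = s·(H − f)/(H − s) = 26300 × (40635.0 − 135) / (40635.0 − 26300) = 26300 × 40500.0 / 14335.0 ≈ 74304 mm ≈ 74.3 m.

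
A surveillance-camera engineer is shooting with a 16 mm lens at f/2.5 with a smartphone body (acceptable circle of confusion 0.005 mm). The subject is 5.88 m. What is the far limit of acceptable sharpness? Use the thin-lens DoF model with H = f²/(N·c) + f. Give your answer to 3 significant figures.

Hyperfocal distance H = f²/(N·c) + f = 16²/(2.5 × 0.005) + 16 = 256/0.0125 + 16 ≈ 20496.0 mm ≈ 20.50 m.
Far limit Df = s·(H − f)/(H − s) = 5880 × (20496.0 − 16) / (20496.0 − 5880) = 5880 × 20480.0 / 14616.0 ≈ 8239.1 mm ≈ 8.24 m.

8.24 m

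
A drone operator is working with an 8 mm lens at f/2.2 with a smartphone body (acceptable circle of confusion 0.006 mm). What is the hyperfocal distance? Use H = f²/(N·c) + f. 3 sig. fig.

4.86 m

Hyperfocal distance H = f²/(N·c) + f = 8²/(2.2 × 0.006) + 8 = 64/0.0132 + 8 ≈ 4856.5 mm ≈ 4.86 m.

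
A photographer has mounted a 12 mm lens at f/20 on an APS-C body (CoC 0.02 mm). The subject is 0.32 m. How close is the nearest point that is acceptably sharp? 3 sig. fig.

Hyperfocal distance H = f²/(N·c) + f = 12²/(20 × 0.02) + 12 = 144/0.4 + 12 ≈ 372.0 mm ≈ 0.372 m.
Near limit Dn = s·(H − f)/(H + s − 2f) = 320 × (372.0 − 12) / (372.0 + 320 − 2 × 12) = 320 × 360.0 / 668.0 ≈ 172.46 mm.

172 mm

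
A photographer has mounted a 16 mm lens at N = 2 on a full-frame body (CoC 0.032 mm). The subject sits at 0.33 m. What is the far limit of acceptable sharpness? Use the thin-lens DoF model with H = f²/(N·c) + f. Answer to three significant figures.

Hyperfocal distance H = f²/(N·c) + f = 16²/(2 × 0.032) + 16 = 256/0.064 + 16 ≈ 4016.0 mm ≈ 4.016 m.
Far limit Df = s·(H − f)/(H − s) = 330 × (4016.0 − 16) / (4016.0 − 330) = 330 × 4000.0 / 3686.0 ≈ 358.11 mm.

358 mm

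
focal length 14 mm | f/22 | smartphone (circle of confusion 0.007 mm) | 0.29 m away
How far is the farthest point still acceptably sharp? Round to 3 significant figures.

Hyperfocal distance H = f²/(N·c) + f = 14²/(22 × 0.007) + 14 = 196/0.154 + 14 ≈ 1286.7 mm ≈ 1.287 m.
Far limit Df = s·(H − f)/(H − s) = 290 × (1286.7 − 14) / (1286.7 − 290) = 290 × 1272.7 / 996.7 ≈ 370.30 mm.

370 mm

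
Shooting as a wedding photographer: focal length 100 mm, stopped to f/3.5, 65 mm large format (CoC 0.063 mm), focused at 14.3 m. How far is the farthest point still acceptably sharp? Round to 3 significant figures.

20.8 m

Hyperfocal distance H = f²/(N·c) + f = 100²/(3.5 × 0.063) + 100 = 10000/0.2205 + 100 ≈ 45451.5 mm ≈ 45.45 m.
Far limit Df = s·(H − f)/(H − s) = 14300 × (45451.5 − 100) / (45451.5 − 14300) = 14300 × 45351.5 / 31151.5 ≈ 20818 mm ≈ 20.8 m.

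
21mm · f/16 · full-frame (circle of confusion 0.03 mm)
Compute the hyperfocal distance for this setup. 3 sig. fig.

0.940 m

Hyperfocal distance H = f²/(N·c) + f = 21²/(16 × 0.03) + 21 = 441/0.48 + 21 ≈ 939.8 mm ≈ 0.940 m.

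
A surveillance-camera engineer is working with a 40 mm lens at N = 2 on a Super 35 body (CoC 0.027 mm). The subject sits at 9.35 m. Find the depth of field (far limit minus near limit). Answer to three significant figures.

Hyperfocal distance H = f²/(N·c) + f = 40²/(2 × 0.027) + 40 = 1600/0.054 + 40 ≈ 29669.6 mm ≈ 29.67 m.
Near limit Dn = s·(H − f)/(H + s − 2f) = 9350 × (29669.6 − 40) / (29669.6 + 9350 − 2 × 40) = 9350 × 29629.6 / 38939.6 ≈ 7114.5 mm.
Far limit Df = s·(H − f)/(H − s) = 9350 × (29669.6 − 40) / (29669.6 − 9350) = 9350 × 29629.6 / 20319.6 ≈ 13634.0 mm.
Depth of field = Df − Dn = 13634.0 − 7114.5 ≈ 6519.5 mm ≈ 6.52 m.

6.52 m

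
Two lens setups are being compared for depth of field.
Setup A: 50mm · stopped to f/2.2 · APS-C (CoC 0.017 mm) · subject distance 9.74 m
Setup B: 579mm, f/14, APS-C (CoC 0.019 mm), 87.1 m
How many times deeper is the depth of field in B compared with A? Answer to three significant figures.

Setup A: H = 50²/(2.2×0.017) + 50 ≈ 66894.9 mm; DoF = Df − Dn = 11391.3 − 8506.8 ≈ 2884.5 mm.
Setup B: H = 579²/(14×0.019) + 579 ≈ 1260883.5 mm; DoF = Df − Dn = 93520 − 81505 ≈ 12015 mm.
Ratio = 12015 / 2884.5 ≈ 4.17.

4.17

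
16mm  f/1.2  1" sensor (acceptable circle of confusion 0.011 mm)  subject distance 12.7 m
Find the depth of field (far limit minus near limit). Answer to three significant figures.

Hyperfocal distance H = f²/(N·c) + f = 16²/(1.2 × 0.011) + 16 = 256/0.0132 + 16 ≈ 19409.9 mm ≈ 19.41 m.
Near limit Dn = s·(H − f)/(H + s − 2f) = 12700 × (19409.9 − 16) / (19409.9 + 12700 − 2 × 16) = 12700 × 19393.9 / 32077.9 ≈ 7678 mm.
Far limit Df = s·(H − f)/(H − s) = 12700 × (19409.9 − 16) / (19409.9 − 12700) = 12700 × 19393.9 / 6709.9 ≈ 36707 mm.
Depth of field = Df − Dn = 36707 − 7678 ≈ 29029 mm ≈ 29.0 m.

29.0 m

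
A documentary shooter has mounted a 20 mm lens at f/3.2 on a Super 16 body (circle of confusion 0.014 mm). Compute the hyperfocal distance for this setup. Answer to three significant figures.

8.95 m

Hyperfocal distance H = f²/(N·c) + f = 20²/(3.2 × 0.014) + 20 = 400/0.0448 + 20 ≈ 8948.6 mm ≈ 8.95 m.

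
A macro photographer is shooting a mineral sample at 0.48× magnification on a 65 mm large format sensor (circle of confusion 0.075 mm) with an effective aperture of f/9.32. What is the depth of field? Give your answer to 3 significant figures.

At magnification m, DoF ≈ 2·N_eff·c/m² = 2 × 9.32 × 0.075 / 0.48² = 1.398 / 0.2304 ≈ 6.07 mm.

6.07 mm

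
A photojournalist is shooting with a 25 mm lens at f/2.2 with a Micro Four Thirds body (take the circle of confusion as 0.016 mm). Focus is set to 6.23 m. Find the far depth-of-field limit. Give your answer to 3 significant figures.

Hyperfocal distance H = f²/(N·c) + f = 25²/(2.2 × 0.016) + 25 = 625/0.0352 + 25 ≈ 17780.7 mm ≈ 17.78 m.
Far limit Df = s·(H − f)/(H − s) = 6230 × (17780.7 − 25) / (17780.7 − 6230) = 6230 × 17755.7 / 11550.7 ≈ 9576.7 mm ≈ 9.58 m.

9.58 m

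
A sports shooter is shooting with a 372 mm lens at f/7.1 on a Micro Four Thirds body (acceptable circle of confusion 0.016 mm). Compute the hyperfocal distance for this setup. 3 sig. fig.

Hyperfocal distance H = f²/(N·c) + f = 372²/(7.1 × 0.016) + 372 = 138384/0.1136 + 372 ≈ 1218541.0 mm ≈ 1220 m.

1220 m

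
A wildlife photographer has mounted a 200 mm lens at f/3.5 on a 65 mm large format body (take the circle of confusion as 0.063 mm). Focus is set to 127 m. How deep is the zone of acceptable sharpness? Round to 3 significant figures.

Hyperfocal distance H = f²/(N·c) + f = 200²/(3.5 × 0.063) + 200 = 40000/0.2205 + 200 ≈ 181605.9 mm ≈ 181.6 m.
Near limit Dn = s·(H − f)/(H + s − 2f) = 127000 × (181605.9 − 200) / (181605.9 + 127000 − 2 × 200) = 127000 × 181405.9 / 308205.9 ≈ 74751 mm.
Far limit Df = s·(H − f)/(H − s) = 127000 × (181605.9 − 200) / (181605.9 − 127000) = 127000 × 181405.9 / 54605.9 ≈ 421906 mm.
Depth of field = Df − Dn = 421906 − 74751 ≈ 347155 mm ≈ 347 m.

347 m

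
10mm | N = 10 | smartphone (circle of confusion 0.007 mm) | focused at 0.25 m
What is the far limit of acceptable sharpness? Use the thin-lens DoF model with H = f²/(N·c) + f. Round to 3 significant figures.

300 mm

Hyperfocal distance H = f²/(N·c) + f = 10²/(10 × 0.007) + 10 = 100/0.07 + 10 ≈ 1438.6 mm ≈ 1.439 m.
Far limit Df = s·(H − f)/(H − s) = 250 × (1438.6 − 10) / (1438.6 − 250) = 250 × 1428.6 / 1188.6 ≈ 300.48 mm.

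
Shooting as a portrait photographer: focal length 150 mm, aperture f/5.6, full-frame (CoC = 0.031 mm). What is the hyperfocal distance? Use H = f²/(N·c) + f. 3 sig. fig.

Hyperfocal distance H = f²/(N·c) + f = 150²/(5.6 × 0.031) + 150 = 22500/0.1736 + 150 ≈ 129758.3 mm ≈ 130 m.

130 m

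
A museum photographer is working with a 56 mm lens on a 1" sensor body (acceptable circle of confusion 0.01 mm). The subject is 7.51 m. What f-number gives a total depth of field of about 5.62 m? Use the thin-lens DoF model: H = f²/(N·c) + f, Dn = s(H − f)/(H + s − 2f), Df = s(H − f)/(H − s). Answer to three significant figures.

Write h = H − f = f²/(N·c). The thin-lens limits are Dn = s·h/(h + (s−f)) and Df = s·h/(h − (s−f)), so DoF = Df − Dn = 2·s·(s−f)·h / (h² − (s−f)²).
That is a quadratic in h: DoF·h² − 2·s·(s−f)·h − DoF·(s−f)² = 0 ⇒ h = (s−f)·(s + √(s² + DoF²)) / DoF = 7454 × (7510 + √(7510² + 5620²)) / 5620 = 7454 × (7510 + 9380.01) / 5620 ≈ 22402 mm.
Then N = f²/(c·h) = 56² / (0.01 × 22402) = 3136 / 224.02 ≈ 14.

f/14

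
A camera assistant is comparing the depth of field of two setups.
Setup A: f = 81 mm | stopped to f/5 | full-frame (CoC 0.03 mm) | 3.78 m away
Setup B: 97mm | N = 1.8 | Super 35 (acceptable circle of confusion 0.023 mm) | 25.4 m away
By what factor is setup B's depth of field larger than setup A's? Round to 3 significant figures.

8.89

Setup A: H = 81²/(5×0.03) + 81 ≈ 43821.0 mm; DoF = Df − Dn = 4129.20 − 3485.26 ≈ 643.94 mm.
Setup B: H = 97²/(1.8×0.023) + 97 ≈ 227367.5 mm; DoF = Df − Dn = 28582.2 − 22855.4 ≈ 5726.8 mm.
Ratio = 5726.8 / 643.94 ≈ 8.89.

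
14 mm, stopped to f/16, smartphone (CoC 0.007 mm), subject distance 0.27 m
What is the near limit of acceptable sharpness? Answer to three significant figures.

236 mm

Hyperfocal distance H = f²/(N·c) + f = 14²/(16 × 0.007) + 14 = 196/0.112 + 14 ≈ 1764.0 mm ≈ 1.764 m.
Near limit Dn = s·(H − f)/(H + s − 2f) = 270 × (1764.0 − 14) / (1764.0 + 270 − 2 × 14) = 270 × 1750.0 / 2006.0 ≈ 235.54 mm.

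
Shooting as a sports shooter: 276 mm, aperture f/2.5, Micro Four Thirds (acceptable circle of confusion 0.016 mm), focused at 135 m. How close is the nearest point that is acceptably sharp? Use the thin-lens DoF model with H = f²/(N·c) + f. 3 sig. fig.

126 m

Hyperfocal distance H = f²/(N·c) + f = 276²/(2.5 × 0.016) + 276 = 76176/0.04 + 276 ≈ 1904676.0 mm ≈ 1905 m.
Near limit Dn = s·(H − f)/(H + s − 2f) = 135000 × (1904676.0 − 276) / (1904676.0 + 135000 − 2 × 276) = 135000 × 1904400.0 / 2039124.0 ≈ 126081 mm ≈ 126 m.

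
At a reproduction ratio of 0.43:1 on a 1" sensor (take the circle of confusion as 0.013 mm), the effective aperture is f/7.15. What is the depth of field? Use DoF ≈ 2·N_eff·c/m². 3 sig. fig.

At magnification m, DoF ≈ 2·N_eff·c/m² = 2 × 7.15 × 0.013 / 0.43² = 0.1859 / 0.1849 ≈ 1.01 mm.

1.01 mm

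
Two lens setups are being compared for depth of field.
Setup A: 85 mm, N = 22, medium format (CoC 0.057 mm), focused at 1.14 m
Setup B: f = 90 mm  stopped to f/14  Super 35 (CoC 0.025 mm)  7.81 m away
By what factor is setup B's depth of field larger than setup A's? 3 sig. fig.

13.6

Setup A: H = 85²/(22×0.057) + 85 ≈ 5846.6 mm; DoF = Df − Dn = 1395.54 − 963.56 ≈ 431.98 mm.
Setup B: H = 90²/(14×0.025) + 90 ≈ 23232.9 mm; DoF = Df − Dn = 11719.3 − 5856.4 ≈ 5862.9 mm.
Ratio = 5862.9 / 431.98 ≈ 13.6.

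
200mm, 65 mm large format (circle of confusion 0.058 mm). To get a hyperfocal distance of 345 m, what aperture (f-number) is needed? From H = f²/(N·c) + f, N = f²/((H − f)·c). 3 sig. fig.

Rearrange H = f²/(N·c) + f for N: N = f² / ((H − f)·c).
N = 200² / ((345000 − 200) × 0.058) = 40000 / 19998 ≈ 2.00.

f/2.00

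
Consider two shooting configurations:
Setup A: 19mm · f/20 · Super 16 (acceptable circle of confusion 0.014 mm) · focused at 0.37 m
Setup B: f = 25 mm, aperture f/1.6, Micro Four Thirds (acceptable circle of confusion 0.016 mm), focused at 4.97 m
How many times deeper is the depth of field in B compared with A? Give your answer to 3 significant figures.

9.65

Setup A: H = 19²/(20×0.014) + 19 ≈ 1308.3 mm; DoF = Df − Dn = 508.41 − 290.82 ≈ 217.59 mm.
Setup B: H = 25²/(1.6×0.016) + 25 ≈ 24439.1 mm; DoF = Df − Dn = 6232.3 − 4132.9 ≈ 2099.4 mm.
Ratio = 2099.4 / 217.59 ≈ 9.65.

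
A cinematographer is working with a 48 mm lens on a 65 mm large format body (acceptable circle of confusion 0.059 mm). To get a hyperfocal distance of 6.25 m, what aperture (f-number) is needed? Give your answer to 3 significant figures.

f/6.30

Rearrange H = f²/(N·c) + f for N: N = f² / ((H − f)·c).
N = 48² / ((6250 − 48) × 0.059) = 2304 / 365.9 ≈ 6.30.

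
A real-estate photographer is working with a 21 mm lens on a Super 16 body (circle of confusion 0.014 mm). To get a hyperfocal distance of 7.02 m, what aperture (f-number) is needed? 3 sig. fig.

f/4.50

Rearrange H = f²/(N·c) + f for N: N = f² / ((H − f)·c).
N = 21² / ((7020 − 21) × 0.014) = 441 / 97.99 ≈ 4.50.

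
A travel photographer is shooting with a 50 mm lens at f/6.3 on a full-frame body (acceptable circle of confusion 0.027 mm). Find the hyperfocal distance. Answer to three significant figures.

14.7 m

Hyperfocal distance H = f²/(N·c) + f = 50²/(6.3 × 0.027) + 50 = 2500/0.1701 + 50 ≈ 14747.2 mm ≈ 14.7 m.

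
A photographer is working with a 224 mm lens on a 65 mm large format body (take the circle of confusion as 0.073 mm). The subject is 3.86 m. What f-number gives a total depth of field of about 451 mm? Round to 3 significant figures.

f/11

Write h = H − f = f²/(N·c). The thin-lens limits are Dn = s·h/(h + (s−f)) and Df = s·h/(h − (s−f)), so DoF = Df − Dn = 2·s·(s−f)·h / (h² − (s−f)²).
That is a quadratic in h: DoF·h² − 2·s·(s−f)·h − DoF·(s−f)² = 0 ⇒ h = (s−f)·(s + √(s² + DoF²)) / DoF = 3636 × (3860 + √(3860² + 451²)) / 451 = 3636 × (3860 + 3886.26) / 451 ≈ 62451 mm.
Then N = f²/(c·h) = 224² / (0.073 × 62451) = 50176 / 4558.9 ≈ 11.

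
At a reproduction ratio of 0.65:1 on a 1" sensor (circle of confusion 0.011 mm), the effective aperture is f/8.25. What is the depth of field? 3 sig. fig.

0.430 mm

At magnification m, DoF ≈ 2·N_eff·c/m² = 2 × 8.25 × 0.011 / 0.65² = 0.1815 / 0.4225 ≈ 0.43 mm.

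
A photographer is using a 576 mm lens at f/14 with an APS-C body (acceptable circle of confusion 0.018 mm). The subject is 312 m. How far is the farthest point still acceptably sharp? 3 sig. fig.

409 m

Hyperfocal distance H = f²/(N·c) + f = 576²/(14 × 0.018) + 576 = 331776/0.252 + 576 ≈ 1317147.4 mm ≈ 1317 m.
Far limit Df = s·(H − f)/(H − s) = 312000 × (1317147.4 − 576) / (1317147.4 − 312000) = 312000 × 1316571.4 / 1005147.4 ≈ 408667 mm ≈ 409 m.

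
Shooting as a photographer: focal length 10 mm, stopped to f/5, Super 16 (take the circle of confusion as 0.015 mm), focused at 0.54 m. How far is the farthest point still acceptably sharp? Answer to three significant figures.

0.896 m

Hyperfocal distance H = f²/(N·c) + f = 10²/(5 × 0.015) + 10 = 100/0.075 + 10 ≈ 1343.3 mm ≈ 1.343 m.
Far limit Df = s·(H − f)/(H − s) = 540 × (1343.3 − 10) / (1343.3 − 540) = 540 × 1333.3 / 803.3 ≈ 896.27 mm ≈ 0.896 m.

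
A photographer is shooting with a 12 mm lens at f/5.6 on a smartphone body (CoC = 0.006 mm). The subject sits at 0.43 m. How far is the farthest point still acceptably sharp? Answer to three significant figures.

476 mm

Hyperfocal distance H = f²/(N·c) + f = 12²/(5.6 × 0.006) + 12 = 144/0.0336 + 12 ≈ 4297.7 mm ≈ 4.298 m.
Far limit Df = s·(H − f)/(H − s) = 430 × (4297.7 − 12) / (4297.7 − 430) = 430 × 4285.7 / 3867.7 ≈ 476.47 mm.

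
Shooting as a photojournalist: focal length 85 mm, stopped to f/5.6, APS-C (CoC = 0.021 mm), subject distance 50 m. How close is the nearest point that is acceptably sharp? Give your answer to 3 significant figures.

Hyperfocal distance H = f²/(N·c) + f = 85²/(5.6 × 0.021) + 85 = 7225/0.1176 + 85 ≈ 61522.1 mm ≈ 61.52 m.
Near limit Dn = s·(H − f)/(H + s − 2f) = 50000 × (61522.1 − 85) / (61522.1 + 50000 − 2 × 85) = 50000 × 61437.1 / 111352.1 ≈ 27587 mm ≈ 27.6 m.

27.6 m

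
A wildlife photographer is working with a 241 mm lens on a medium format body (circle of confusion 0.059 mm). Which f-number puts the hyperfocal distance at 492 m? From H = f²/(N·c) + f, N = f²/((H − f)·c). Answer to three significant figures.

f/2.00

Rearrange H = f²/(N·c) + f for N: N = f² / ((H − f)·c).
N = 241² / ((492000 − 241) × 0.059) = 58081 / 29014 ≈ 2.00.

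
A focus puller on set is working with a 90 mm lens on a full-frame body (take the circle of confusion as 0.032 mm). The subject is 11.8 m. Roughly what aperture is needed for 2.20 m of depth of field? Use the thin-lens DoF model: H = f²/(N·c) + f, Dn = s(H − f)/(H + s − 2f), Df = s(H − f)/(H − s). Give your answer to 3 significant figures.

f/2.00

Write h = H − f = f²/(N·c). The thin-lens limits are Dn = s·h/(h + (s−f)) and Df = s·h/(h − (s−f)), so DoF = Df − Dn = 2·s·(s−f)·h / (h² − (s−f)²).
That is a quadratic in h: DoF·h² − 2·s·(s−f)·h − DoF·(s−f)² = 0 ⇒ h = (s−f)·(s + √(s² + DoF²)) / DoF = 11710 × (11800 + √(11800² + 2200²)) / 2200 = 11710 × (11800 + 12003.3) / 2200 ≈ 126699 mm.
Then N = f²/(c·h) = 90² / (0.032 × 126699) = 8100 / 4054.4 ≈ 2.00.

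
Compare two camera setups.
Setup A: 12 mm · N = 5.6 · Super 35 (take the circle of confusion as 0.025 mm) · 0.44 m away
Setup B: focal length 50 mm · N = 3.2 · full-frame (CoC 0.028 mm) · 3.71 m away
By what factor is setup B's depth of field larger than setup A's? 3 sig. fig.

2.24

Setup A: H = 12²/(5.6×0.025) + 12 ≈ 1040.6 mm; DoF = Df − Dn = 753.57 − 310.71 ≈ 442.86 mm.
Setup B: H = 50²/(3.2×0.028) + 50 ≈ 27951.8 mm; DoF = Df − Dn = 4270.13 − 3279.78 ≈ 990.35 mm.
Ratio = 990.35 / 442.86 ≈ 2.24.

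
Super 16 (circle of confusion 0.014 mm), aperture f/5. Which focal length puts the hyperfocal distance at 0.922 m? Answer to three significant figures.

8.00 mm

From H = f²/(N·c) + f, with f ≪ H: f ≈ √(H·N·c) = √(922 × 5 × 0.014) = √64.540 ≈ 8.034 mm.
Exact: f² + N·c·f − N·c·H = 0 ⇒ f = (−N·c + √((N·c)² + 4·N·c·H))/2 = (−0.07 + √258.16)/2 ≈ 7.9988 mm ≈ 8.00 mm.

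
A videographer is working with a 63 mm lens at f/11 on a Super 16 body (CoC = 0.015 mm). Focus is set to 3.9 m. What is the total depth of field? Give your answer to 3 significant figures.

Hyperfocal distance H = f²/(N·c) + f = 63²/(11 × 0.015) + 63 = 3969/0.165 + 63 ≈ 24117.5 mm ≈ 24.12 m.
Near limit Dn = s·(H − f)/(H + s − 2f) = 3900 × (24117.5 − 63) / (24117.5 + 3900 − 2 × 63) = 3900 × 24054.5 / 27891.5 ≈ 3363.5 mm.
Far limit Df = s·(H − f)/(H − s) = 3900 × (24117.5 − 63) / (24117.5 − 3900) = 3900 × 24054.5 / 20217.5 ≈ 4640.2 mm.
Depth of field = Df − Dn = 4640.2 − 3363.5 ≈ 1276.7 mm ≈ 1.28 m.

1.28 m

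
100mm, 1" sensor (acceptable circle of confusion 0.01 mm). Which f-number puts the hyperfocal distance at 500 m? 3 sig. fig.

Rearrange H = f²/(N·c) + f for N: N = f² / ((H − f)·c).
N = 100² / ((500000 − 100) × 0.01) = 10000 / 4999 ≈ 2.00.

f/2.00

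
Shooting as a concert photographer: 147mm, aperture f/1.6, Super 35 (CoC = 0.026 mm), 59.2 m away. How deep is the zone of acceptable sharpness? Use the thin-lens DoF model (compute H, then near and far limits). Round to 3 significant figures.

Hyperfocal distance H = f²/(N·c) + f = 147²/(1.6 × 0.026) + 147 = 21609/0.0416 + 147 ≈ 519594.1 mm ≈ 519.6 m.
Near limit Dn = s·(H − f)/(H + s − 2f) = 59200 × (519594.1 − 147) / (519594.1 + 59200 − 2 × 147) = 59200 × 519447.1 / 578500.1 ≈ 53157 mm.
Far limit Df = s·(H − f)/(H − s) = 59200 × (519594.1 − 147) / (519594.1 − 59200) = 59200 × 519447.1 / 460394.1 ≈ 66793 mm.
Depth of field = Df − Dn = 66793 − 53157 ≈ 13636 mm ≈ 13.6 m.

13.6 m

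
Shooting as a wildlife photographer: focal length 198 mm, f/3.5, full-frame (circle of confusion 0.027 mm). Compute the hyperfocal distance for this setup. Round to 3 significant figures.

415 m

Hyperfocal distance H = f²/(N·c) + f = 198²/(3.5 × 0.027) + 198 = 39204/0.0945 + 198 ≈ 415055.1 mm ≈ 415 m.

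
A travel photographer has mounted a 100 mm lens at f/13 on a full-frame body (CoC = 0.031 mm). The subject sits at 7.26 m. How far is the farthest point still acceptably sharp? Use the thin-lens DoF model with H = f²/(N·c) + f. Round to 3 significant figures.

10.2 m

Hyperfocal distance H = f²/(N·c) + f = 100²/(13 × 0.031) + 100 = 10000/0.403 + 100 ≈ 24913.9 mm ≈ 24.91 m.
Far limit Df = s·(H − f)/(H − s) = 7260 × (24913.9 − 100) / (24913.9 − 7260) = 7260 × 24813.9 / 17653.9 ≈ 10204 mm ≈ 10.2 m.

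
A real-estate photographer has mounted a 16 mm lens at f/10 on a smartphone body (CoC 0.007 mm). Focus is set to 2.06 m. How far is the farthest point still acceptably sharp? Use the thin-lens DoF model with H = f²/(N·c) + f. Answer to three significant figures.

4.67 m

Hyperfocal distance H = f²/(N·c) + f = 16²/(10 × 0.007) + 16 = 256/0.07 + 16 ≈ 3673.1 mm ≈ 3.673 m.
Far limit Df = s·(H − f)/(H − s) = 2060 × (3673.1 − 16) / (3673.1 − 2060) = 2060 × 3657.1 / 1613.1 ≈ 4670.2 mm ≈ 4.67 m.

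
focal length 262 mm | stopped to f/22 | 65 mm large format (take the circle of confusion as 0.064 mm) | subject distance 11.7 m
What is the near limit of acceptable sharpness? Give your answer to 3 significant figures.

Hyperfocal distance H = f²/(N·c) + f = 262²/(22 × 0.064) + 262 = 68644/1.408 + 262 ≈ 49014.8 mm ≈ 49.01 m.
Near limit Dn = s·(H − f)/(H + s − 2f) = 11700 × (49014.8 − 262) / (49014.8 + 11700 − 2 × 262) = 11700 × 48752.8 / 60190.8 ≈ 9476.7 mm ≈ 9.48 m.

9.48 m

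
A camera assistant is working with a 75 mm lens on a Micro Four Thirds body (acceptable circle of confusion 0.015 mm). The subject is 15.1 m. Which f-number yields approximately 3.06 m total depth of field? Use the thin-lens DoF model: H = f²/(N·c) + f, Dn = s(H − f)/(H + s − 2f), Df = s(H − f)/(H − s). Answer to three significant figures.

Write h = H − f = f²/(N·c). The thin-lens limits are Dn = s·h/(h + (s−f)) and Df = s·h/(h − (s−f)), so DoF = Df − Dn = 2·s·(s−f)·h / (h² − (s−f)²).
That is a quadratic in h: DoF·h² − 2·s·(s−f)·h − DoF·(s−f)² = 0 ⇒ h = (s−f)·(s + √(s² + DoF²)) / DoF = 15025 × (15100 + √(15100² + 3060²)) / 3060 = 15025 × (15100 + 15406.9) / 3060 ≈ 149793 mm.
Then N = f²/(c·h) = 75² / (0.015 × 149793) = 5625 / 2246.9 ≈ 2.50.

f/2.50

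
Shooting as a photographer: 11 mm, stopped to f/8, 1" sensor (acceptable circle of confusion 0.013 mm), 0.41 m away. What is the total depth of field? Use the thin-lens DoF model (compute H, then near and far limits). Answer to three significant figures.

319 mm

Hyperfocal distance H = f²/(N·c) + f = 11²/(8 × 0.013) + 11 = 121/0.104 + 11 ≈ 1174.5 mm ≈ 1.174 m.
Near limit Dn = s·(H − f)/(H + s − 2f) = 410 × (1174.5 − 11) / (1174.5 + 410 − 2 × 11) = 410 × 1163.5 / 1562.5 ≈ 305.30 mm.
Far limit Df = s·(H − f)/(H − s) = 410 × (1174.5 − 11) / (1174.5 − 410) = 410 × 1163.5 / 764.5 ≈ 623.99 mm.
Depth of field = Df − Dn = 623.99 − 305.30 ≈ 318.69 mm.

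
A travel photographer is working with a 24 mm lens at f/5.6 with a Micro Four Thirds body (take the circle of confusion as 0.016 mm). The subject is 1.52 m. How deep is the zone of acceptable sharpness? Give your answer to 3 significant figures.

0.748 m

Hyperfocal distance H = f²/(N·c) + f = 24²/(5.6 × 0.016) + 24 = 576/0.0896 + 24 ≈ 6452.6 mm ≈ 6.453 m.
Near limit Dn = s·(H − f)/(H + s − 2f) = 1520 × (6452.6 − 24) / (6452.6 + 1520 − 2 × 24) = 1520 × 6428.6 / 7924.6 ≈ 1233.05 mm.
Far limit Df = s·(H − f)/(H − s) = 1520 × (6452.6 − 24) / (6452.6 − 1520) = 1520 × 6428.6 / 4932.6 ≈ 1981.00 mm.
Depth of field = Df − Dn = 1981.00 − 1233.05 ≈ 747.95 mm ≈ 0.748 m.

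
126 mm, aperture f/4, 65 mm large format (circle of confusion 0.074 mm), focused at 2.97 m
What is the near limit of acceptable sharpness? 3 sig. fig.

2.82 m

Hyperfocal distance H = f²/(N·c) + f = 126²/(4 × 0.074) + 126 = 15876/0.296 + 126 ≈ 53761.1 mm ≈ 53.76 m.
Near limit Dn = s·(H − f)/(H + s − 2f) = 2970 × (53761.1 − 126) / (53761.1 + 2970 − 2 × 126) = 2970 × 53635.1 / 56479.1 ≈ 2820.4 mm ≈ 2.82 m.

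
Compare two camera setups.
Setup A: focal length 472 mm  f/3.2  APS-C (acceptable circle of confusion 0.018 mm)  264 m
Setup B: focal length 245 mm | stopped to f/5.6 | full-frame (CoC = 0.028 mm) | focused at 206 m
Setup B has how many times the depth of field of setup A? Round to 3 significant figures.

Setup A: H = 472²/(3.2×0.018) + 472 ≈ 3868249.8 mm; DoF = Df − Dn = 283303 − 247160 ≈ 36143 mm.
Setup B: H = 245²/(5.6×0.028) + 245 ≈ 383057.5 mm; DoF = Df − Dn = 445389 − 133985 ≈ 311404 mm.
Ratio = 311404 / 36143 ≈ 8.62.

8.62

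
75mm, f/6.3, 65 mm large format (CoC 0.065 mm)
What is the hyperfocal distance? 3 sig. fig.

13.8 m

Hyperfocal distance H = f²/(N·c) + f = 75²/(6.3 × 0.065) + 75 = 5625/0.4095 + 75 ≈ 13811.3 mm ≈ 13.8 m.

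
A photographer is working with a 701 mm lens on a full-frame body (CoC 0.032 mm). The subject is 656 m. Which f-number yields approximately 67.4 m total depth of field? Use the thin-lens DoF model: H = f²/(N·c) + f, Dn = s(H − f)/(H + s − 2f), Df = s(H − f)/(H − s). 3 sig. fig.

Write h = H − f = f²/(N·c). The thin-lens limits are Dn = s·h/(h + (s−f)) and Df = s·h/(h − (s−f)), so DoF = Df − Dn = 2·s·(s−f)·h / (h² − (s−f)²).
That is a quadratic in h: DoF·h² − 2·s·(s−f)·h − DoF·(s−f)² = 0 ⇒ h = (s−f)·(s + √(s² + DoF²)) / DoF = 655299 × (656000 + √(656000² + 67400²)) / 67400 = 655299 × (656000 + 659453) / 67400 ≈ 12789544 mm.
Then N = f²/(c·h) = 701² / (0.032 × 12789544) = 491401 / 409265 ≈ 1.20.

f/1.20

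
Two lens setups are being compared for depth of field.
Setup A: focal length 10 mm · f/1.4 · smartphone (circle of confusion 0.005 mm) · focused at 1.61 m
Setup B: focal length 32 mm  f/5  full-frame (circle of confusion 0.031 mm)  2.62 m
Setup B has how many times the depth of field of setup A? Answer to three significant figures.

6.64

Setup A: H = 10²/(1.4×0.005) + 10 ≈ 14295.7 mm; DoF = Df − Dn = 1813.06 − 1447.84 ≈ 365.22 mm.
Setup B: H = 32²/(5×0.031) + 32 ≈ 6638.5 mm; DoF = Df − Dn = 4307.4 − 1882.5 ≈ 2424.9 mm.
Ratio = 2424.9 / 365.22 ≈ 6.64.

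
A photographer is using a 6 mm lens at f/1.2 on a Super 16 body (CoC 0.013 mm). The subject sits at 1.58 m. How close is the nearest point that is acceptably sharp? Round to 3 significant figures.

Hyperfocal distance H = f²/(N·c) + f = 6²/(1.2 × 0.013) + 6 = 36/0.0156 + 6 ≈ 2313.7 mm ≈ 2.314 m.
Near limit Dn = s·(H − f)/(H + s − 2f) = 1580 × (2313.7 − 6) / (2313.7 + 1580 − 2 × 6) = 1580 × 2307.7 / 3881.7 ≈ 939.32 mm ≈ 0.939 m.

0.939 m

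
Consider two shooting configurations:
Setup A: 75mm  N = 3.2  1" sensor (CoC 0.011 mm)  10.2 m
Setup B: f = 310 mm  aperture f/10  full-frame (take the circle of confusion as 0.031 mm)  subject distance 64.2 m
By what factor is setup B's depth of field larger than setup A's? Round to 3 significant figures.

21.3

Setup A: H = 75²/(3.2×0.011) + 75 ≈ 159876.1 mm; DoF = Df − Dn = 10890.0 − 9592.2 ≈ 1297.8 mm.
Setup B: H = 310²/(10×0.031) + 310 ≈ 310310.0 mm; DoF = Df − Dn = 80866 − 53230 ≈ 27636 mm.
Ratio = 27636 / 1297.8 ≈ 21.3.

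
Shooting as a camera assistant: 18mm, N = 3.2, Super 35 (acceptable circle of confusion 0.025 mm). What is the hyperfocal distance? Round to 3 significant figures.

Hyperfocal distance H = f²/(N·c) + f = 18²/(3.2 × 0.025) + 18 = 324/0.08 + 18 ≈ 4068.0 mm ≈ 4.07 m.

4.07 m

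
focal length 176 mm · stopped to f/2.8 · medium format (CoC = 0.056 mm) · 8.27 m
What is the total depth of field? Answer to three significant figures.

Hyperfocal distance H = f²/(N·c) + f = 176²/(2.8 × 0.056) + 176 = 30976/0.1568 + 176 ≈ 197727.0 mm ≈ 197.7 m.
Near limit Dn = s·(H − f)/(H + s − 2f) = 8270 × (197727.0 − 176) / (197727.0 + 8270 − 2 × 176) = 8270 × 197551.0 / 205645.0 ≈ 7944.50 mm.
Far limit Df = s·(H − f)/(H − s) = 8270 × (197727.0 − 176) / (197727.0 − 8270) = 8270 × 197551.0 / 189457.0 ≈ 8623.31 mm.
Depth of field = Df − Dn = 8623.31 − 7944.50 ≈ 678.81 mm ≈ 0.679 m.

0.679 m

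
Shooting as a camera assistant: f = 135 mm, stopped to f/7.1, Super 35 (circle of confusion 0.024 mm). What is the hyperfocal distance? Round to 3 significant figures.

Hyperfocal distance H = f²/(N·c) + f = 135²/(7.1 × 0.024) + 135 = 18225/0.1704 + 135 ≈ 107089.2 mm ≈ 107 m.

107 m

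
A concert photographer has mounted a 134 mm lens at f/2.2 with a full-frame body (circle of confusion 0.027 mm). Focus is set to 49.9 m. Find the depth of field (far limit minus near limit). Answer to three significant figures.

16.9 m

Hyperfocal distance H = f²/(N·c) + f = 134²/(2.2 × 0.027) + 134 = 17956/0.0594 + 134 ≈ 302423.6 mm ≈ 302.4 m.
Near limit Dn = s·(H − f)/(H + s − 2f) = 49900 × (302423.6 − 134) / (302423.6 + 49900 − 2 × 134) = 49900 × 302289.6 / 352055.6 ≈ 42846 mm.
Far limit Df = s·(H − f)/(H − s) = 49900 × (302423.6 − 134) / (302423.6 − 49900) = 49900 × 302289.6 / 252523.6 ≈ 59734 mm.
Depth of field = Df − Dn = 59734 − 42846 ≈ 16888 mm ≈ 16.9 m.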